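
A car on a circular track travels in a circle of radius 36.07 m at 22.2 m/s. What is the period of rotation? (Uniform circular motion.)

T = 2πr/v = 2π×36.07/22.2 = 10.21 s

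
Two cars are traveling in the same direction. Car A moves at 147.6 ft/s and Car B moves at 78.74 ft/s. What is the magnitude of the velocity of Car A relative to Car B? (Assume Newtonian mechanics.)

v_rel = |v_A - v_B| = |147.6 - 78.74| = 68.86 ft/s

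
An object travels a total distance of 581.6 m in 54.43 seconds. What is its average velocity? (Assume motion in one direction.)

v_avg = Δd / Δt = 581.6 / 54.43 = 10.69 m/s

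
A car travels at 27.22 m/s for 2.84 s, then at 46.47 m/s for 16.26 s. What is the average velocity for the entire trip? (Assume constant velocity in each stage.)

d₁ = v₁t₁ = 27.22 × 2.84 = 77.3048 m
d₂ = v₂t₂ = 46.47 × 16.26 = 755.6022 m
d_total = 832.907 m, t_total = 19.1 s
v_avg = d_total/t_total = 832.907/19.1 = 43.61 m/s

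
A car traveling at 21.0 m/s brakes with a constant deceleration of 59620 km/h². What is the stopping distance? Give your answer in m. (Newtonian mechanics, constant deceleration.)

a = 59620 km/h² × 7.716049382716049e-05 = 4.60031 m/s²
d = v₀² / (2a) = 21.0² / (2 × 4.60031) = 441.0 / 9.20062 = 47.93 m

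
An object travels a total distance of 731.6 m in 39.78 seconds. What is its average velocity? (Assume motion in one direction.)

v_avg = Δd / Δt = 731.6 / 39.78 = 18.39 m/s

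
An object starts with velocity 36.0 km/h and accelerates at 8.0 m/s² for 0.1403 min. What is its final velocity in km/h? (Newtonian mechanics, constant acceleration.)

v₀ = 36.0 km/h × 0.2777777777777778 = 10.0 m/s
t = 0.1403 min × 60.0 = 8.418 s
v = v₀ + a × t = 10.0 + 8.0 × 8.418 = 77.344 m/s
v = 77.344 m/s / 0.2777777777777778 = 278.4 km/h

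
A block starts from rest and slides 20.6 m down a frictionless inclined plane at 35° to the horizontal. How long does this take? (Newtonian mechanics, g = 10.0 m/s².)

a = g sin(θ) = 10.0 × sin(35°) = 5.7358 m/s²
t = √(2d/a) = √(2 × 20.6 / 5.7358) = 2.68 s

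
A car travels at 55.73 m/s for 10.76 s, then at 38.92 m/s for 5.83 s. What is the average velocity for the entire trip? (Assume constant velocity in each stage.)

d₁ = v₁t₁ = 55.73 × 10.76 = 599.6548 m
d₂ = v₂t₂ = 38.92 × 5.83 = 226.9036 m
d_total = 826.5584 m, t_total = 16.59 s
v_avg = d_total/t_total = 826.5584/16.59 = 49.82 m/s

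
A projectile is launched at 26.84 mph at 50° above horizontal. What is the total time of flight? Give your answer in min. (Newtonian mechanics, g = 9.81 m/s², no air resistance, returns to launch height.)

v₀ = 26.84 mph × 0.44704 = 11.9986 m/s
T = 2 × v₀ × sin(θ) / g = 2 × 11.9986 × sin(50°) / 9.81 = 2 × 11.9986 × 0.766044 / 9.81 = 1.8739 s
T = 1.8739 s / 60.0 = 0.03123 min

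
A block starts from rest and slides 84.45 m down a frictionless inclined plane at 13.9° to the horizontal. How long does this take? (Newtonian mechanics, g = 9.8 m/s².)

a = g sin(θ) = 9.8 × sin(13.9°) = 2.3542 m/s²
t = √(2d/a) = √(2 × 84.45 / 2.3542) = 8.47 s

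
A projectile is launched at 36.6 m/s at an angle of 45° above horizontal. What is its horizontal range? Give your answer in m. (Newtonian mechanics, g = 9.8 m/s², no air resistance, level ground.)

R = v₀² × sin(2θ) / g = 36.6² × sin(2 × 45°) / 9.8 = 1339.56 × 1.0 / 9.8 = 136.7 m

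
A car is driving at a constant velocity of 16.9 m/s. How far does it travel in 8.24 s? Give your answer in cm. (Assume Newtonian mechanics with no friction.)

d = v × t = 16.9 × 8.24 = 139.256 m
d = 139.256 m / 0.01 = 13930 cm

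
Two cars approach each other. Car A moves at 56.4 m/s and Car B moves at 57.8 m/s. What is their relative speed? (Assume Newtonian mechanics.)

v_rel = v_A + v_B = 56.4 + 57.8 = 114.2 m/s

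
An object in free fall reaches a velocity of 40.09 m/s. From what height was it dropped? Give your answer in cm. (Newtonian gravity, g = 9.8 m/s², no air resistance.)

h = v² / (2g) = 40.09² / (2 × 9.8) = 82.0004 m
h = 82.0004 m / 0.01 = 8200 cm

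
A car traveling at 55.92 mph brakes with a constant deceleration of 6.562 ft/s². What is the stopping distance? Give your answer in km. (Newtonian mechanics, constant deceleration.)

v₀ = 55.92 mph × 0.44704 = 24.9985 m/s
a = 6.562 ft/s² × 0.3048 = 2.0001 m/s²
d = v₀² / (2a) = 24.9985² / (2 × 2.0001) = 624.925 / 4.0002 = 156.223 m
d = 156.223 m / 1000.0 = 0.1562 km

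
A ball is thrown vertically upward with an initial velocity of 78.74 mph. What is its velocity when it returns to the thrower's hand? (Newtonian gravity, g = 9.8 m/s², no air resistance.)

By conservation of energy (no air resistance), the ball returns to the throw height with the same speed as launch, but directed downward.
|v_ground| = v₀ = 78.74 mph
v_ground = 78.74 mph (downward)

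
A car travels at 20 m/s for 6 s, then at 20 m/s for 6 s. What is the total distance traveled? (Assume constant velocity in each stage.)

d₁ = v₁t₁ = 20 × 6 = 120 m
d₂ = v₂t₂ = 20 × 6 = 120 m
d_total = 120 + 120 = 240 m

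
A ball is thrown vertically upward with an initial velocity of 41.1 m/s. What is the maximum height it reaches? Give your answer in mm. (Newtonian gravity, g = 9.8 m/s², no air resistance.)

h_max = v₀² / (2g) = 41.1² / (2 × 9.8) = 1689.21 / 19.6 = 86.1842 m
h_max = 86.1842 m / 0.001 = 86180 mm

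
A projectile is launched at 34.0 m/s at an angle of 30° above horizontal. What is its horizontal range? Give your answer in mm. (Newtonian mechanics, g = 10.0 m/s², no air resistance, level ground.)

R = v₀² × sin(2θ) / g = 34.0² × sin(2 × 30°) / 10.0 = 1156.0 × 0.866025 / 10.0 = 100.112 m
R = 100.112 m / 0.001 = 100100 mm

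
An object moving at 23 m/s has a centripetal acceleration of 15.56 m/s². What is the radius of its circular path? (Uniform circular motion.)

r = v²/a_c = 23²/15.56 = 34.0 m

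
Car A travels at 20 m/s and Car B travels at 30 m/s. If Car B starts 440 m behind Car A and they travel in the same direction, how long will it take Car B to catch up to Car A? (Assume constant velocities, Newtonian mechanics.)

Relative speed: v_rel = 30 - 20 = 10 m/s
Time to catch: t = d₀/v_rel = 440/10 = 44.0 s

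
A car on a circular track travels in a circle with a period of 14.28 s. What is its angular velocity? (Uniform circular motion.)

ω = 2π/T = 2π/14.28 = 0.44 rad/s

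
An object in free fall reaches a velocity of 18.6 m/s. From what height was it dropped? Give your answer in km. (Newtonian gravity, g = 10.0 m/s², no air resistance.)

h = v² / (2g) = 18.6² / (2 × 10.0) = 17.298 m
h = 17.298 m / 1000.0 = 0.0173 km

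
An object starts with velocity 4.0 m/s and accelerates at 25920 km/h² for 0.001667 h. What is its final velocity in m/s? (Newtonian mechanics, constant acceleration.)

a = 25920 km/h² × 7.716049382716049e-05 = 2.0 m/s²
t = 0.001667 h × 3600.0 = 6.0012 s
v = v₀ + a × t = 4.0 + 2.0 × 6.0012 = 16.0 m/s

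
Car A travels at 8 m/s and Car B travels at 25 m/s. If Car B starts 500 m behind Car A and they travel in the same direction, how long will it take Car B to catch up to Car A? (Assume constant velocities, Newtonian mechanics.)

Relative speed: v_rel = 25 - 8 = 17 m/s
Time to catch: t = d₀/v_rel = 500/17 = 29.41 s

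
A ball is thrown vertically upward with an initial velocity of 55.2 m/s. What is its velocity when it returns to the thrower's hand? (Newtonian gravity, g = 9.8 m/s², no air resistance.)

By conservation of energy (no air resistance), the ball returns to the throw height with the same speed as launch, but directed downward.
|v_ground| = v₀ = 55.2 m/s
v_ground = 55.2 m/s (downward)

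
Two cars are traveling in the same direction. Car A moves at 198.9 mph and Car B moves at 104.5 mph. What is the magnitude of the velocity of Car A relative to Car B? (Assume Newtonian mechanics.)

v_rel = |v_A - v_B| = |198.9 - 104.5| = 94.4 mph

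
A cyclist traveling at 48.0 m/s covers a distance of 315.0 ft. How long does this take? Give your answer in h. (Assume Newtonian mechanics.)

d = 315.0 ft × 0.3048 = 96.012 m
t = d / v = 96.012 / 48.0 = 2.00025 s
t = 2.00025 s / 3600.0 = 0.0005556 h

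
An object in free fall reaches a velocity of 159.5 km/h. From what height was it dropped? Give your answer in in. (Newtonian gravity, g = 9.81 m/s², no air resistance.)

v = 159.5 km/h × 0.2777777777777778 = 44.3056 m/s
h = v² / (2g) = 44.3056² / (2 × 9.81) = 100.05 m
h = 100.05 m / 0.0254 = 3939 in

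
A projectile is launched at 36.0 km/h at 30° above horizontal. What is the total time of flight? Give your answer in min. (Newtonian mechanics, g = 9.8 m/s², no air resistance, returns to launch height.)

v₀ = 36.0 km/h × 0.2777777777777778 = 10.0 m/s
T = 2 × v₀ × sin(θ) / g = 2 × 10.0 × sin(30°) / 9.8 = 2 × 10.0 × 0.5 / 9.8 = 1.02041 s
T = 1.02041 s / 60.0 = 0.01701 min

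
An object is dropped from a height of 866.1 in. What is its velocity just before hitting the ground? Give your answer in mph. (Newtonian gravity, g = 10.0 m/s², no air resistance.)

h = 866.1 in × 0.0254 = 21.9989 m
v = √(2gh) = √(2 × 10.0 × 21.9989) = 20.9757 m/s
v = 20.9757 m/s / 0.44704 = 46.92 mph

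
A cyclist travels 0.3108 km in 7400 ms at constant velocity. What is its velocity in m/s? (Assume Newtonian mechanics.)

d = 0.3108 km × 1000.0 = 310.8 m
t = 7400 ms × 0.001 = 7.4 s
v = d / t = 310.8 / 7.4 = 42.0 m/s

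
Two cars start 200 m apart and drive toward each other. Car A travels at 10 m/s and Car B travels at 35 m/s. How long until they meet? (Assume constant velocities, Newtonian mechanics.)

Combined speed: v_combined = 10 + 35 = 45 m/s
Time to meet: t = d/v_combined = 200/45 = 4.44 s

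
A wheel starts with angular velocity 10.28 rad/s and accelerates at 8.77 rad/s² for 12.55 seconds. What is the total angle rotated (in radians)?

θ = ω₀t + ½αt² = 10.28×12.55 + ½×8.77×12.55² = 819.66 rad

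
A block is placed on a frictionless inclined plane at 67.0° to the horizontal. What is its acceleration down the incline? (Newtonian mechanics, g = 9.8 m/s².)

a = g sin(θ) = 9.8 × sin(67.0°) = 9.8 × 0.9205 = 9.02 m/s²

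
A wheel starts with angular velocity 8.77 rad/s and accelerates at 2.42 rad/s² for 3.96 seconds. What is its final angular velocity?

ω = ω₀ + αt = 8.77 + 2.42 × 3.96 = 18.35 rad/s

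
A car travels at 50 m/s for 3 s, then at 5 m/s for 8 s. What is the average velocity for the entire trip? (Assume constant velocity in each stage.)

d₁ = v₁t₁ = 50 × 3 = 150 m
d₂ = v₂t₂ = 5 × 8 = 40 m
d_total = 190 m, t_total = 11 s
v_avg = d_total/t_total = 190/11 = 17.27 m/s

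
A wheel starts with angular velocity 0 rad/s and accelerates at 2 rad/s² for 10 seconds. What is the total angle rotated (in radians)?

θ = ω₀t + ½αt² = 0×10 + ½×2×10² = 100.0 rad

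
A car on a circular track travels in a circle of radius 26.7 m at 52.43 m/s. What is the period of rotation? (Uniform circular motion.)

T = 2πr/v = 2π×26.7/52.43 = 3.2 s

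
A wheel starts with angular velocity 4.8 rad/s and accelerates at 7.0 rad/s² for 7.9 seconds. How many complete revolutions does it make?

θ = ω₀t + ½αt² = 4.8×7.9 + ½×7.0×7.9² = 256.355 rad
Total revolutions = θ/(2π) = 256.355/(2π) = 40.8
Complete revolutions = ⌊40.8⌋ = 40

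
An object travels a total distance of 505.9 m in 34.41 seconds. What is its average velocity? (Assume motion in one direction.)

v_avg = Δd / Δt = 505.9 / 34.41 = 14.7 m/s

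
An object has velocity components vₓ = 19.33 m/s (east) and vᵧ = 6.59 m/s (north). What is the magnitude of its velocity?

|v| = √(vₓ² + vᵧ²) = √(19.33² + 6.59²) = √(417.077) = 20.42 m/s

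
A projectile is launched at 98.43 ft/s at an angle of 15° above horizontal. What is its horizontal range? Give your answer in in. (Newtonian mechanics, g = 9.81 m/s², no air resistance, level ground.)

v₀ = 98.43 ft/s × 0.3048 = 30.0015 m/s
R = v₀² × sin(2θ) / g = 30.0015² × sin(2 × 15°) / 9.81 = 900.09 × 0.5 / 9.81 = 45.8761 m
R = 45.8761 m / 0.0254 = 1806 in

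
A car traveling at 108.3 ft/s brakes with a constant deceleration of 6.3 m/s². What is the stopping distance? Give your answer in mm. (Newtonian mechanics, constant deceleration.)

v₀ = 108.3 ft/s × 0.3048 = 33.0098 m/s
d = v₀² / (2a) = 33.0098² / (2 × 6.3) = 1089.65 / 12.6 = 86.4802 m
d = 86.4802 m / 0.001 = 86480 mm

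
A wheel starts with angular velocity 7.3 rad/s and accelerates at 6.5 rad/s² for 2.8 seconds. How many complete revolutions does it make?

θ = ω₀t + ½αt² = 7.3×2.8 + ½×6.5×2.8² = 45.92 rad
Total revolutions = θ/(2π) = 45.92/(2π) = 7.31
Complete revolutions = ⌊7.31⌋ = 7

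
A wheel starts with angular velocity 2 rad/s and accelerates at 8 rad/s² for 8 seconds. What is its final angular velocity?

ω = ω₀ + αt = 2 + 8 × 8 = 66 rad/s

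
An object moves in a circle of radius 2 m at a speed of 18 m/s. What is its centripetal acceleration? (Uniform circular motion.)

a_c = v²/r = 18²/2 = 324/2 = 162.0 m/s²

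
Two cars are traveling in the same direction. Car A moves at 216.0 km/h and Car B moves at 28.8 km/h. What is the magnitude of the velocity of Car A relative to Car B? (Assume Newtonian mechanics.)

v_rel = |v_A - v_B| = |216.0 - 28.8| = 187.2 km/h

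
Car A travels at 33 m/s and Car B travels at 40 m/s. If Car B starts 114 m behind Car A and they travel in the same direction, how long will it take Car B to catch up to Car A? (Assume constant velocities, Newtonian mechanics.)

Relative speed: v_rel = 40 - 33 = 7 m/s
Time to catch: t = d₀/v_rel = 114/7 = 16.29 s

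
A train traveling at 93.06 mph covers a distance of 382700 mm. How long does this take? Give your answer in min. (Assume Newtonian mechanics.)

d = 382700 mm × 0.001 = 382.7 m
v = 93.06 mph × 0.44704 = 41.6015 m/s
t = d / v = 382.7 / 41.6015 = 9.19919 s
t = 9.19919 s / 60.0 = 0.1533 min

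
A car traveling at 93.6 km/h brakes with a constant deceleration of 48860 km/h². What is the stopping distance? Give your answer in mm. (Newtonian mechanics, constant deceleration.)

v₀ = 93.6 km/h × 0.2777777777777778 = 26.0 m/s
a = 48860 km/h² × 7.716049382716049e-05 = 3.77006 m/s²
d = v₀² / (2a) = 26.0² / (2 × 3.77006) = 676.0 / 7.54012 = 89.6537 m
d = 89.6537 m / 0.001 = 89650 mm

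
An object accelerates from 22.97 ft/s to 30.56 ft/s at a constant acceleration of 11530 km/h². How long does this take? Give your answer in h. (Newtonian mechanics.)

v₀ = 22.97 ft/s × 0.3048 = 7.00126 m/s
v = 30.56 ft/s × 0.3048 = 9.31469 m/s
a = 11530 km/h² × 7.716049382716049e-05 = 0.88966 m/s²
t = (v - v₀) / a = (9.31469 - 7.00126) / 0.88966 = 2.60035 s
t = 2.60035 s / 3600.0 = 0.0007223 h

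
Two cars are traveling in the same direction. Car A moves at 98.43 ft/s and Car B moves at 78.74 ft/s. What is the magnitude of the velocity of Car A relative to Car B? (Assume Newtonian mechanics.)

v_rel = |v_A - v_B| = |98.43 - 78.74| = 19.69 ft/s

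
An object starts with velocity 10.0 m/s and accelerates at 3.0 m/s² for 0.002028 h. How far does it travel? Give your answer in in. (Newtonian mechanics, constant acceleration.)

t = 0.002028 h × 3600.0 = 7.3008 s
d = v₀ × t + ½ × a × t² = 10.0 × 7.3008 + 0.5 × 3.0 × 7.3008² = 152.961 m
d = 152.961 m / 0.0254 = 6022 in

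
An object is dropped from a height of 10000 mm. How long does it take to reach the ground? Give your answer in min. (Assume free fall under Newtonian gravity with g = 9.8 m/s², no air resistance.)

h = 10000 mm × 0.001 = 10.0 m
t = √(2h/g) = √(2 × 10.0 / 9.8) = 1.42857 s
t = 1.42857 s / 60.0 = 0.02381 min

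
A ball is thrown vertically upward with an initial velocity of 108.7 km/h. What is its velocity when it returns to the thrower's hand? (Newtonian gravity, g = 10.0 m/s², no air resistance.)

By conservation of energy (no air resistance), the ball returns to the throw height with the same speed as launch, but directed downward.
|v_ground| = v₀ = 108.7 km/h
v_ground = 108.7 km/h (downward)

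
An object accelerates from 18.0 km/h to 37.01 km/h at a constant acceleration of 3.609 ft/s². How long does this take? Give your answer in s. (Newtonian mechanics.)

v₀ = 18.0 km/h × 0.2777777777777778 = 5.0 m/s
v = 37.01 km/h × 0.2777777777777778 = 10.2806 m/s
a = 3.609 ft/s² × 0.3048 = 1.10002 m/s²
t = (v - v₀) / a = (10.2806 - 5.0) / 1.10002 = 4.8 s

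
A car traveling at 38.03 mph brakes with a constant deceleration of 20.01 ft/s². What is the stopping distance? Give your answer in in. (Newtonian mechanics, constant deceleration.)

v₀ = 38.03 mph × 0.44704 = 17.0009 m/s
a = 20.01 ft/s² × 0.3048 = 6.09905 m/s²
d = v₀² / (2a) = 17.0009² / (2 × 6.09905) = 289.031 / 12.1981 = 23.6948 m
d = 23.6948 m / 0.0254 = 932.9 in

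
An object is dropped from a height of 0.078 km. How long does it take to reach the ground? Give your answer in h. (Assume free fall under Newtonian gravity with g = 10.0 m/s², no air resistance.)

h = 0.078 km × 1000.0 = 78.0 m
t = √(2h/g) = √(2 × 78.0 / 10.0) = 3.94968 s
t = 3.94968 s / 3600.0 = 0.001097 h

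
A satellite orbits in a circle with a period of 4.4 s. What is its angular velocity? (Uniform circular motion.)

ω = 2π/T = 2π/4.4 = 1.428 rad/s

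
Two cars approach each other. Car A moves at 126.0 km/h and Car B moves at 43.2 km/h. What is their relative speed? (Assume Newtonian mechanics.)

v_rel = v_A + v_B = 126.0 + 43.2 = 169.2 km/h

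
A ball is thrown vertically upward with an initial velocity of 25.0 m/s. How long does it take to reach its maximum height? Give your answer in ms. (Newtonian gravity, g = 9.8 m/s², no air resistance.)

t_up = v₀ / g = 25.0 / 9.8 = 2.55102 s
t_up = 2.55102 s / 0.001 = 2551 ms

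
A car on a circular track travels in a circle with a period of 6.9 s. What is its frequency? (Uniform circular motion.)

f = 1/T = 1/6.9 = 0.1449 Hz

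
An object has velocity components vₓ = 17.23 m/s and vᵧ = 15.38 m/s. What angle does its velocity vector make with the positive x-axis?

θ = arctan(vᵧ/vₓ) = arctan(15.38/17.23) = 41.75°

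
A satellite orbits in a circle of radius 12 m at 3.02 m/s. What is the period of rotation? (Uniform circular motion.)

T = 2πr/v = 2π×12/3.02 = 24.97 s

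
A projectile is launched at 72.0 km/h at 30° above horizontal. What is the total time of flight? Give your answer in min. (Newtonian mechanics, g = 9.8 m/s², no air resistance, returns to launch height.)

v₀ = 72.0 km/h × 0.2777777777777778 = 20.0 m/s
T = 2 × v₀ × sin(θ) / g = 2 × 20.0 × sin(30°) / 9.8 = 2 × 20.0 × 0.5 / 9.8 = 2.04082 s
T = 2.04082 s / 60.0 = 0.03401 min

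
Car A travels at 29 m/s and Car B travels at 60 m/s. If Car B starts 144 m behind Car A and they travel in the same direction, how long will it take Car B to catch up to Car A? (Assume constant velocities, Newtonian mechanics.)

Relative speed: v_rel = 60 - 29 = 31 m/s
Time to catch: t = d₀/v_rel = 144/31 = 4.65 s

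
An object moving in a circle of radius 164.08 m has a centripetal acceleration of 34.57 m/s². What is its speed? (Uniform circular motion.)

v = √(a_c × r) = √(34.57 × 164.08) = 75.31 m/s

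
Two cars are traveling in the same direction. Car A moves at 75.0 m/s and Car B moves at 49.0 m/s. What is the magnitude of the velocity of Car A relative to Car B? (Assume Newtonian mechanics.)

v_rel = |v_A - v_B| = |75.0 - 49.0| = 26.0 m/s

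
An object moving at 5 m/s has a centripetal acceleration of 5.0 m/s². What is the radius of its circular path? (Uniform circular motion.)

r = v²/a_c = 5²/5.0 = 5.0 m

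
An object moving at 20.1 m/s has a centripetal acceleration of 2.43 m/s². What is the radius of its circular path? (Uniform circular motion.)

r = v²/a_c = 20.1²/2.43 = 166.26 m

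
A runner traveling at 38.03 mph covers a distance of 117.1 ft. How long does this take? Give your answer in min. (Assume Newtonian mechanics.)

d = 117.1 ft × 0.3048 = 35.6921 m
v = 38.03 mph × 0.44704 = 17.0009 m/s
t = d / v = 35.6921 / 17.0009 = 2.09942 s
t = 2.09942 s / 60.0 = 0.03499 min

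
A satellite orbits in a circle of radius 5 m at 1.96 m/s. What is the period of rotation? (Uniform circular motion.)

T = 2πr/v = 2π×5/1.96 = 16.03 s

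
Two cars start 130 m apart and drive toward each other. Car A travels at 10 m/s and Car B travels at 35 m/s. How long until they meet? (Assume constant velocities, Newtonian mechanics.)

Combined speed: v_combined = 10 + 35 = 45 m/s
Time to meet: t = d/v_combined = 130/45 = 2.89 s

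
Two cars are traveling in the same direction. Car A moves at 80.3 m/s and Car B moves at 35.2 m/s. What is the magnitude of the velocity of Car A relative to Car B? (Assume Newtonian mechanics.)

v_rel = |v_A - v_B| = |80.3 - 35.2| = 45.1 m/s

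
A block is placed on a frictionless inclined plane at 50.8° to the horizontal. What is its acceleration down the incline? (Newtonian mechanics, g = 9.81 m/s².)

a = g sin(θ) = 9.81 × sin(50.8°) = 9.81 × 0.7749 = 7.6 m/s²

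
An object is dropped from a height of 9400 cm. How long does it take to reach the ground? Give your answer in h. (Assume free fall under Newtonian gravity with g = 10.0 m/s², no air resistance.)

h = 9400 cm × 0.01 = 94.0 m
t = √(2h/g) = √(2 × 94.0 / 10.0) = 4.3359 s
t = 4.3359 s / 3600.0 = 0.001204 h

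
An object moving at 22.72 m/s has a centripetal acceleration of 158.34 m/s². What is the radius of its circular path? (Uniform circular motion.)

r = v²/a_c = 22.72²/158.34 = 3.26 m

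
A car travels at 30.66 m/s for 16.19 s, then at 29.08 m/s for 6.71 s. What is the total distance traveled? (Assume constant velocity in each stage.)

d₁ = v₁t₁ = 30.66 × 16.19 = 496.3854 m
d₂ = v₂t₂ = 29.08 × 6.71 = 195.1268 m
d_total = 496.3854 + 195.1268 = 691.51 m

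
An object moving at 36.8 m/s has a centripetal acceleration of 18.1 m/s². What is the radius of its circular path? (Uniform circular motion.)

r = v²/a_c = 36.8²/18.1 = 74.82 m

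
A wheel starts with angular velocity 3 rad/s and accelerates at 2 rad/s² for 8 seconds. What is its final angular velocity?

ω = ω₀ + αt = 3 + 2 × 8 = 19 rad/s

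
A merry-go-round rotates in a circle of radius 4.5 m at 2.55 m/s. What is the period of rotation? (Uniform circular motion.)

T = 2πr/v = 2π×4.5/2.55 = 11.09 s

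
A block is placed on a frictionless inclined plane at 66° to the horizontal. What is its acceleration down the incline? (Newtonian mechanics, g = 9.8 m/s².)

a = g sin(θ) = 9.8 × sin(66°) = 9.8 × 0.9135 = 8.95 m/s²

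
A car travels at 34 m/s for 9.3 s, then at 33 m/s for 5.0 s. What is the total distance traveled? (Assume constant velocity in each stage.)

d₁ = v₁t₁ = 34 × 9.3 = 316.2 m
d₂ = v₂t₂ = 33 × 5.0 = 165.0 m
d_total = 316.2 + 165.0 = 481.2 m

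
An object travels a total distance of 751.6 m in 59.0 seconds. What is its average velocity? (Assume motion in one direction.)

v_avg = Δd / Δt = 751.6 / 59.0 = 12.74 m/s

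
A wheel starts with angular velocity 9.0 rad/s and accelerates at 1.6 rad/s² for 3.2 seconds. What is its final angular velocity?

ω = ω₀ + αt = 9.0 + 1.6 × 3.2 = 14.12 rad/s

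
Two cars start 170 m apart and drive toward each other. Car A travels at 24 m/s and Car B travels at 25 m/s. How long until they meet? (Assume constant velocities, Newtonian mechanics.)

Combined speed: v_combined = 24 + 25 = 49 m/s
Time to meet: t = d/v_combined = 170/49 = 3.47 s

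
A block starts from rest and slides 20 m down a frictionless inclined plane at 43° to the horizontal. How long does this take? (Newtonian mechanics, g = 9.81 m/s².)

a = g sin(θ) = 9.81 × sin(43°) = 6.6904 m/s²
t = √(2d/a) = √(2 × 20 / 6.6904) = 2.45 s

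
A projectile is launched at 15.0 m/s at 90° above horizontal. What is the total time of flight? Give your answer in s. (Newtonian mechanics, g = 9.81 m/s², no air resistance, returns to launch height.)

T = 2 × v₀ × sin(θ) / g = 2 × 15.0 × sin(90°) / 9.81 = 2 × 15.0 × 1.0 / 9.81 = 3.058 s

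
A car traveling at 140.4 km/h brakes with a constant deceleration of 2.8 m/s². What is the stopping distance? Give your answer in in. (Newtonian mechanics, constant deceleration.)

v₀ = 140.4 km/h × 0.2777777777777778 = 39.0 m/s
d = v₀² / (2a) = 39.0² / (2 × 2.8) = 1521.0 / 5.6 = 271.607 m
d = 271.607 m / 0.0254 = 10690 in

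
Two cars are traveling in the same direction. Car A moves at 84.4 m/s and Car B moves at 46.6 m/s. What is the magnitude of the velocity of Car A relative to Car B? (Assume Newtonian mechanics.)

v_rel = |v_A - v_B| = |84.4 - 46.6| = 37.8 m/s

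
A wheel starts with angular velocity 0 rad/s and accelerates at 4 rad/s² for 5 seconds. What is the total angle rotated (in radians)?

θ = ω₀t + ½αt² = 0×5 + ½×4×5² = 50.0 rad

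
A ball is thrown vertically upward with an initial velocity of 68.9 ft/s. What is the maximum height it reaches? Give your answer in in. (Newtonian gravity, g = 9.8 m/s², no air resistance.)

v₀ = 68.9 ft/s × 0.3048 = 21.0007 m/s
h_max = v₀² / (2g) = 21.0007² / (2 × 9.8) = 441.029 / 19.6 = 22.5015 m
h_max = 22.5015 m / 0.0254 = 885.9 in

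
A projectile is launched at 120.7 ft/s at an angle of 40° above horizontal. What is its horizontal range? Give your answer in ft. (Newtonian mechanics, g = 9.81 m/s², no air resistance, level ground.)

v₀ = 120.7 ft/s × 0.3048 = 36.7894 m/s
R = v₀² × sin(2θ) / g = 36.7894² × sin(2 × 40°) / 9.81 = 1353.46 × 0.984808 / 9.81 = 135.871 m
R = 135.871 m / 0.3048 = 445.8 ft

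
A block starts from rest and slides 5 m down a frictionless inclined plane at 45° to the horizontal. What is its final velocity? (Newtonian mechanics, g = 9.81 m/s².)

a = g sin(θ) = 9.81 × sin(45°) = 6.9367 m/s²
v = √(2ad) = √(2 × 6.9367 × 5) = 8.33 m/s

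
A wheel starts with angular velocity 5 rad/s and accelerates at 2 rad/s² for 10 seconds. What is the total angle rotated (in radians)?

θ = ω₀t + ½αt² = 5×10 + ½×2×10² = 150.0 rad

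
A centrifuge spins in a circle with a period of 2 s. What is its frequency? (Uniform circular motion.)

f = 1/T = 1/2 = 0.5 Hz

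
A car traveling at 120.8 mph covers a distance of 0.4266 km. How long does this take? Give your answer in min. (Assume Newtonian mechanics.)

d = 0.4266 km × 1000.0 = 426.6 m
v = 120.8 mph × 0.44704 = 54.0024 m/s
t = d / v = 426.6 / 54.0024 = 7.89965 s
t = 7.89965 s / 60.0 = 0.1317 min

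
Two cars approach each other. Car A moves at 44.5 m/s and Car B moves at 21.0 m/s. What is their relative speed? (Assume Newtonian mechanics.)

v_rel = v_A + v_B = 44.5 + 21.0 = 65.5 m/s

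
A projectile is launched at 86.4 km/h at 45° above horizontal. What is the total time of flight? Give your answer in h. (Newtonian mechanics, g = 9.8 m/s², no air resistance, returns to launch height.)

v₀ = 86.4 km/h × 0.2777777777777778 = 24.0 m/s
T = 2 × v₀ × sin(θ) / g = 2 × 24.0 × sin(45°) / 9.8 = 2 × 24.0 × 0.70710678 / 9.8 = 3.4633801 s
T = 3.4633801 s / 3600.0 = 0.0009621 h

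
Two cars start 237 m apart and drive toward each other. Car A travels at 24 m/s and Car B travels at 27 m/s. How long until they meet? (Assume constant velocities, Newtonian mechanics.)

Combined speed: v_combined = 24 + 27 = 51 m/s
Time to meet: t = d/v_combined = 237/51 = 4.65 s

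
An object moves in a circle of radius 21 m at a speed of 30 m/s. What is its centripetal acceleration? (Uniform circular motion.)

a_c = v²/r = 30²/21 = 900/21 = 42.86 m/s²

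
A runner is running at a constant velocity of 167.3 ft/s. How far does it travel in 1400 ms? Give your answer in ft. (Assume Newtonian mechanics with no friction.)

v = 167.3 ft/s × 0.3048 = 50.993 m/s
t = 1400 ms × 0.001 = 1.4 s
d = v × t = 50.993 × 1.4 = 71.3902 m
d = 71.3902 m / 0.3048 = 234.2 ft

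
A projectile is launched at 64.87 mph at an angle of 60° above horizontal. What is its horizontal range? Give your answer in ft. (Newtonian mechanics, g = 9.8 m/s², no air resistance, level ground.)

v₀ = 64.87 mph × 0.44704 = 28.9995 m/s
R = v₀² × sin(2θ) / g = 28.9995² × sin(2 × 60°) / 9.8 = 840.971 × 0.866025 / 9.8 = 74.3165 m
R = 74.3165 m / 0.3048 = 243.8 ft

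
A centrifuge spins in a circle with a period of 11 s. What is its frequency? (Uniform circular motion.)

f = 1/T = 1/11 = 0.0909 Hz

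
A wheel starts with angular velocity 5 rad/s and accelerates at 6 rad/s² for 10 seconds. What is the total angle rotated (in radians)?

θ = ω₀t + ½αt² = 5×10 + ½×6×10² = 350.0 rad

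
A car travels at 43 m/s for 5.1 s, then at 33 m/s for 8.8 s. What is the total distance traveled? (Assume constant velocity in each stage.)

d₁ = v₁t₁ = 43 × 5.1 = 219.3 m
d₂ = v₂t₂ = 33 × 8.8 = 290.4 m
d_total = 219.3 + 290.4 = 509.7 m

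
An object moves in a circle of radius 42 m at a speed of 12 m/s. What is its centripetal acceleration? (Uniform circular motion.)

a_c = v²/r = 12²/42 = 144/42 = 3.43 m/s²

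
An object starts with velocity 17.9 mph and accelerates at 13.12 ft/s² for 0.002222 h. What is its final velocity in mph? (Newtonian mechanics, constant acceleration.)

v₀ = 17.9 mph × 0.44704 = 8.00202 m/s
a = 13.12 ft/s² × 0.3048 = 3.99898 m/s²
t = 0.002222 h × 3600.0 = 7.9992 s
v = v₀ + a × t = 8.00202 + 3.99898 × 7.9992 = 39.9907 m/s
v = 39.9907 m/s / 0.44704 = 89.46 mph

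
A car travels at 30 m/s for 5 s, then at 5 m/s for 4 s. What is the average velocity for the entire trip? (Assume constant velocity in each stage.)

d₁ = v₁t₁ = 30 × 5 = 150 m
d₂ = v₂t₂ = 5 × 4 = 20 m
d_total = 170 m, t_total = 9 s
v_avg = d_total/t_total = 170/9 = 18.89 m/s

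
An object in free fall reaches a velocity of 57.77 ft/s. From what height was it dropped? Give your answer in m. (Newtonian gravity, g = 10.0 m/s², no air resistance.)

v = 57.77 ft/s × 0.3048 = 17.6083 m/s
h = v² / (2g) = 17.6083² / (2 × 10.0) = 15.5 m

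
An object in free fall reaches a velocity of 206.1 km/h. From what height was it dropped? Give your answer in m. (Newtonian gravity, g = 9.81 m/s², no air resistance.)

v = 206.1 km/h × 0.2777777777777778 = 57.25 m/s
h = v² / (2g) = 57.25² / (2 × 9.81) = 167.1 m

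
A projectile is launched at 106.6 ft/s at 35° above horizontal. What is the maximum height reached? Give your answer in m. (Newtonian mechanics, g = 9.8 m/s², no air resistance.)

v₀ = 106.6 ft/s × 0.3048 = 32.4917 m/s
H = v₀² × sin²(θ) / (2g) = 32.4917² × sin(35°)² / (2 × 9.8) = 1055.71 × 0.32899 / 19.6 = 17.72 m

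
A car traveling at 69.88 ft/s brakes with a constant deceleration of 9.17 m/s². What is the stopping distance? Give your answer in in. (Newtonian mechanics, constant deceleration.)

v₀ = 69.88 ft/s × 0.3048 = 21.2994 m/s
d = v₀² / (2a) = 21.2994² / (2 × 9.17) = 453.664 / 18.34 = 24.7363 m
d = 24.7363 m / 0.0254 = 973.9 in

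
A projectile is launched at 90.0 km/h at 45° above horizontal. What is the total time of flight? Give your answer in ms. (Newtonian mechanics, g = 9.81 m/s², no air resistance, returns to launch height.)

v₀ = 90.0 km/h × 0.2777777777777778 = 25.0 m/s
T = 2 × v₀ × sin(θ) / g = 2 × 25.0 × sin(45°) / 9.81 = 2 × 25.0 × 0.707107 / 9.81 = 3.60401 s
T = 3.60401 s / 0.001 = 3604 ms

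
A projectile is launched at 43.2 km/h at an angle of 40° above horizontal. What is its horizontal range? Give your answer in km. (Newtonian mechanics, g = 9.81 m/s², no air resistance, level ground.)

v₀ = 43.2 km/h × 0.2777777777777778 = 12.0 m/s
R = v₀² × sin(2θ) / g = 12.0² × sin(2 × 40°) / 9.81 = 144.0 × 0.984808 / 9.81 = 14.4559 m
R = 14.4559 m / 1000.0 = 0.01446 km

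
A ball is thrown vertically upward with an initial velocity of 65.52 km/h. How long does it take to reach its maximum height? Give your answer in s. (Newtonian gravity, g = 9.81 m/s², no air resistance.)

v₀ = 65.52 km/h × 0.2777777777777778 = 18.2 m/s
t_up = v₀ / g = 18.2 / 9.81 = 1.855 s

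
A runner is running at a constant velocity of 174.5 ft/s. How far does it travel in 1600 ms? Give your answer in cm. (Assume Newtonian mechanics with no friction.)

v = 174.5 ft/s × 0.3048 = 53.1876 m/s
t = 1600 ms × 0.001 = 1.6 s
d = v × t = 53.1876 × 1.6 = 85.1002 m
d = 85.1002 m / 0.01 = 8510 cm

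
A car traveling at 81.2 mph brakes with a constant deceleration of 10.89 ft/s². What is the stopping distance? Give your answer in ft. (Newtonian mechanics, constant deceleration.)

v₀ = 81.2 mph × 0.44704 = 36.2996 m/s
a = 10.89 ft/s² × 0.3048 = 3.31927 m/s²
d = v₀² / (2a) = 36.2996² / (2 × 3.31927) = 1317.66 / 6.63854 = 198.486 m
d = 198.486 m / 0.3048 = 651.2 ft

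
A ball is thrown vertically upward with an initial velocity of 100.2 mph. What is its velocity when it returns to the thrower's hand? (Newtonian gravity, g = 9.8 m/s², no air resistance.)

By conservation of energy (no air resistance), the ball returns to the throw height with the same speed as launch, but directed downward.
|v_ground| = v₀ = 100.2 mph
v_ground = 100.2 mph (downward)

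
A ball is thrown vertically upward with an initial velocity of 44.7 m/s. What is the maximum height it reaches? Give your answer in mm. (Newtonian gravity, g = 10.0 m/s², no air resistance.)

h_max = v₀² / (2g) = 44.7² / (2 × 10.0) = 1998.09 / 20.0 = 99.9045 m
h_max = 99.9045 m / 0.001 = 99900 mm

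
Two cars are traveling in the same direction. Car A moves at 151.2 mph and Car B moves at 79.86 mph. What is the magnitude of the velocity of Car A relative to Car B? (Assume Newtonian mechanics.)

v_rel = |v_A - v_B| = |151.2 - 79.86| = 71.34 mph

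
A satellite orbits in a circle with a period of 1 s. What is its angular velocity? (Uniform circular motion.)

ω = 2π/T = 2π/1 = 6.2832 rad/s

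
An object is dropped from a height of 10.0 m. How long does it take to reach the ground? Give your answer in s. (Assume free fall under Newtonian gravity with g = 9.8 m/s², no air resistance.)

t = √(2h/g) = √(2 × 10.0 / 9.8) = 1.429 s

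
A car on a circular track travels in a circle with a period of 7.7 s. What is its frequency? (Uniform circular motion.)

f = 1/T = 1/7.7 = 0.1299 Hz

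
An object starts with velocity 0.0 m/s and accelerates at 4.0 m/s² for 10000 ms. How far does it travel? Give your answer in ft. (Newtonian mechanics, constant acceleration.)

t = 10000 ms × 0.001 = 10.0 s
d = v₀ × t + ½ × a × t² = 0.0 × 10.0 + 0.5 × 4.0 × 10.0² = 200.0 m
d = 200.0 m / 0.3048 = 656.2 ft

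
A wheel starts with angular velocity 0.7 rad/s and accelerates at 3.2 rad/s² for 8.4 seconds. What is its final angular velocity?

ω = ω₀ + αt = 0.7 + 3.2 × 8.4 = 27.58 rad/s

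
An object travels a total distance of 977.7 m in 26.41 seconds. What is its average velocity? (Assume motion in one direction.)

v_avg = Δd / Δt = 977.7 / 26.41 = 37.02 m/s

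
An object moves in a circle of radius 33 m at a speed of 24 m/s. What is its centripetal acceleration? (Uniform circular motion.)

a_c = v²/r = 24²/33 = 576/33 = 17.45 m/s²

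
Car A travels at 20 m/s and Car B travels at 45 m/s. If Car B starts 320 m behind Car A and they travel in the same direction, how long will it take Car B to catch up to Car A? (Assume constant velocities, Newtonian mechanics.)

Relative speed: v_rel = 45 - 20 = 25 m/s
Time to catch: t = d₀/v_rel = 320/25 = 12.8 s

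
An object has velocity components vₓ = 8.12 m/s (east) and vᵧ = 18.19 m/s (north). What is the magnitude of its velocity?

|v| = √(vₓ² + vᵧ²) = √(8.12² + 18.19²) = √(396.8105) = 19.92 m/s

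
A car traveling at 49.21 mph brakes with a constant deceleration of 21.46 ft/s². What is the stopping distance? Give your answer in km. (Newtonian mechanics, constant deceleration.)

v₀ = 49.21 mph × 0.44704 = 21.9988 m/s
a = 21.46 ft/s² × 0.3048 = 6.54101 m/s²
d = v₀² / (2a) = 21.9988² / (2 × 6.54101) = 483.947 / 13.082 = 36.9933 m
d = 36.9933 m / 1000.0 = 0.03699 km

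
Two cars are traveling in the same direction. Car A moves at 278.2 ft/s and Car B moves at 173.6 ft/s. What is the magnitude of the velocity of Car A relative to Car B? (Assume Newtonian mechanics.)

v_rel = |v_A - v_B| = |278.2 - 173.6| = 104.6 ft/s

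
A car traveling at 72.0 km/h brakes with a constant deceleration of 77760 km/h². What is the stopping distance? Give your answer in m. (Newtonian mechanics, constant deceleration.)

v₀ = 72.0 km/h × 0.2777777777777778 = 20.0 m/s
a = 77760 km/h² × 7.716049382716049e-05 = 6.0 m/s²
d = v₀² / (2a) = 20.0² / (2 × 6.0) = 400.0 / 12.0 = 33.33 m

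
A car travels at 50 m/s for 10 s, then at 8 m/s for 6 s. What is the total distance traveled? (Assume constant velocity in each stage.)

d₁ = v₁t₁ = 50 × 10 = 500 m
d₂ = v₂t₂ = 8 × 6 = 48 m
d_total = 500 + 48 = 548 m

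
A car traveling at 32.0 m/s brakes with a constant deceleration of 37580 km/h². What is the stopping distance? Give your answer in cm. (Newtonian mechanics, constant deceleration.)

a = 37580 km/h² × 7.716049382716049e-05 = 2.89969 m/s²
d = v₀² / (2a) = 32.0² / (2 × 2.89969) = 1024.0 / 5.79938 = 176.571 m
d = 176.571 m / 0.01 = 17660 cm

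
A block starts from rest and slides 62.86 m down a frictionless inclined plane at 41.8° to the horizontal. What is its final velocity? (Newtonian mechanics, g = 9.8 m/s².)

a = g sin(θ) = 9.8 × sin(41.8°) = 6.532 m/s²
v = √(2ad) = √(2 × 6.532 × 62.86) = 28.66 m/s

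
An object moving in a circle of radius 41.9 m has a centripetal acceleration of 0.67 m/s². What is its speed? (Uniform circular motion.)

v = √(a_c × r) = √(0.67 × 41.9) = 5.3 m/s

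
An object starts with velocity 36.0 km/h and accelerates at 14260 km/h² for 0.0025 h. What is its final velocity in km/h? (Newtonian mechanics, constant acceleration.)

v₀ = 36.0 km/h × 0.2777777777777778 = 10.0 m/s
a = 14260 km/h² × 7.716049382716049e-05 = 1.10031 m/s²
t = 0.0025 h × 3600.0 = 9.0 s
v = v₀ + a × t = 10.0 + 1.10031 × 9.0 = 19.9028 m/s
v = 19.9028 m/s / 0.2777777777777778 = 71.65 km/h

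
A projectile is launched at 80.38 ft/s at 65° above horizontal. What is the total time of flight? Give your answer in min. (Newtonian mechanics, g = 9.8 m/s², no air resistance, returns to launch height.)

v₀ = 80.38 ft/s × 0.3048 = 24.4998 m/s
T = 2 × v₀ × sin(θ) / g = 2 × 24.4998 × sin(65°) / 9.8 = 2 × 24.4998 × 0.906308 / 9.8 = 4.5315 s
T = 4.5315 s / 60.0 = 0.07553 min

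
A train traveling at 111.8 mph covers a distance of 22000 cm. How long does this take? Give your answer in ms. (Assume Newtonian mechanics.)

d = 22000 cm × 0.01 = 220.0 m
v = 111.8 mph × 0.44704 = 49.9791 m/s
t = d / v = 220.0 / 49.9791 = 4.40184 s
t = 4.40184 s / 0.001 = 4402 ms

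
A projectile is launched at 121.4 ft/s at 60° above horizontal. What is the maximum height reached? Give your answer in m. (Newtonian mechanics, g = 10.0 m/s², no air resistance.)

v₀ = 121.4 ft/s × 0.3048 = 37.0027 m/s
H = v₀² × sin²(θ) / (2g) = 37.0027² × sin(60°)² / (2 × 10.0) = 1369.2 × 0.75 / 20.0 = 51.35 m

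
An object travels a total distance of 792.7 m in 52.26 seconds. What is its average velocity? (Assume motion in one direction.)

v_avg = Δd / Δt = 792.7 / 52.26 = 15.17 m/s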